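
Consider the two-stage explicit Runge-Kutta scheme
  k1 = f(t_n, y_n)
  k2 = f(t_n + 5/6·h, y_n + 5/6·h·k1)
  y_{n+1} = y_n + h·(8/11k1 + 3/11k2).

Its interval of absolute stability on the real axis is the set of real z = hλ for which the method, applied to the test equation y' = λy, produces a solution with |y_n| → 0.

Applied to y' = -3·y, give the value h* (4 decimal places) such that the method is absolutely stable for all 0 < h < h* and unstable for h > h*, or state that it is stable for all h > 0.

(-4.4000,0); λ=-3 ⇒ h* = (22/5)/3 = 1.4667.

On y'=λy, z=hλ:
  k1=λy_n ⇒ h·k1=z·y_n;  k2=λ(1+5/6z)y_n ⇒ h·k2=z(1+5/6z)y_n
  y_{n+1}/y_n = 1 + 8/11z + 3/11z(1+5/6z) = 1 + z + 5/22z²
  ⇒ R(z) = 1 + z + 5/22z².

Find x<0 with |R(x)|<1.
x=-1.39: |R|=0.0491
R=1: x+5/22x²=0 ⇒ x=−22/5=-4.4000; min R=1−1/(4·5/22)=-0.1000>−1
Confirm numerically:
  x=-3.945: |R|=0.59205 <1
  x=-3.834: |R|=0.50681 <1
  x=-3.012: |R|=0.04985 <1
  x=-1.956: |R|=0.08647 <1
  x=-4.567: |R|=1.17334 >1
  x=-4.497: |R|=1.09914 >1
  x=-4.452: |R|=1.05261 >1
So |R|<1 on (-4.4000, 0).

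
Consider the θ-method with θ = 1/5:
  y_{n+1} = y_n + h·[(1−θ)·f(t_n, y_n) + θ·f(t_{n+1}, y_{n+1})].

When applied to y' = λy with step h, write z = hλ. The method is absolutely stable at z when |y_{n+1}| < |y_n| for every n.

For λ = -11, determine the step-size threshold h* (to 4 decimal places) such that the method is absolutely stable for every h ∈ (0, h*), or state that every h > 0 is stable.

(-3.3333,0); λ=-11 ⇒ h* = (10/3)/11 = 0.3030.

Set f=λy, z=hλ:
  y_{n+1} = y_n + z·[4/5·y_n + 1/5·y_{n+1}] ⇒ (1 − 1/5z)y_{n+1} = (1 + 4/5z)y_n
  R(z) = (1 + 4/5z)/(1 − 1/5z).

Boundary: |R(x)|=1, x<0.
x=-1.63: |R|=0.2293
R=−1: 1+4/5x = −1+1/5x ⇒ -3/5x=2 ⇒ x=2/(-3/5)=-3.3333
Confirm numerically:
  x=-2.853: |R|=0.81650 <1
  x=-1.764: |R|=0.30396 <1
  x=-1.722: |R|=0.28087 <1
  x=-3.823: |R|=1.16650 >1
  x=-3.500: |R|=1.05882 >1
Stable set (-3.3333, 0).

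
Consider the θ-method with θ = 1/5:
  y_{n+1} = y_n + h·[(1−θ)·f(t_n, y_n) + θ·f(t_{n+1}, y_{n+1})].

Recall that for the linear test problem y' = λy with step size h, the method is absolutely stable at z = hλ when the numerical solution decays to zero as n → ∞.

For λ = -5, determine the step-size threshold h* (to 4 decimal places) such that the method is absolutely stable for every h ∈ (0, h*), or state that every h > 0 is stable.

(-3.3333,0); λ=-5 ⇒ h* = (10/3)/5 = 0.6667.

Test eqn y'=λy, z=hλ:
  y_{n+1} = y_n + z·[4/5·y_n + 1/5·y_{n+1}] ⇒ (1 − 1/5z)y_{n+1} = (1 + 4/5z)y_n
  ⇒ R(z) = (1 + 4/5z)/(1 − 1/5z).

Boundary: |R(x)|=1, x<0.
x=-1.61: |R|=0.2179
R=−1: 1+4/5x = −1+1/5x ⇒ -3/5x=2 ⇒ x=2/(-3/5)=-3.3333
Confirm numerically:
  x=-2.120: |R|=0.48876 <1
  x=-1.802: |R|=0.32461 <1
  x=-1.732: |R|=0.28639 <1
  x=-3.645: |R|=1.10816 >1
  x=-3.499: |R|=1.05848 >1
Interval (-3.3333, 0).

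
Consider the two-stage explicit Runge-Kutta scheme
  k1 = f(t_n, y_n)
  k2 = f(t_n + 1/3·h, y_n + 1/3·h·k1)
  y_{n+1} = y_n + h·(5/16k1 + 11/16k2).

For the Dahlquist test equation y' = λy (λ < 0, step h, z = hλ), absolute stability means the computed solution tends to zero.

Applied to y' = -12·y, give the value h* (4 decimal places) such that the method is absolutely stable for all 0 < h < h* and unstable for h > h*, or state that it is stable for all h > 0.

Set f=λy, z=hλ:
  k1=λy_n ⇒ h·k1=z·y_n;  k2=λ(1+1/3z)y_n ⇒ h·k2=z(1+1/3z)y_n
  y_{n+1}/y_n = 1 + 5/16z + 11/16z(1+1/3z) = 1 + z + 11/48z²
  R(z) = 1 + z + 11/48z².

Boundary: |R(x)|=1, x<0.
x=-1.75: |R|=0.0482
R=1: x+11/48x²=0 ⇒ x=−48/11=-4.3636; min R=1−1/(4·11/48)=-0.0909>−1
Confirm numerically:
  x=-4.298: |R|=0.93535 <1
  x=-4.222: |R|=0.86296 <1
  x=-3.003: |R|=0.06363 <1
  x=-1.792: |R|=0.05609 <1
  x=-4.894: |R|=1.59482 >1
  x=-4.604: |R|=1.25360 >1
  x=-4.538: |R|=1.18133 >1
Stable set (-4.3636, 0).

(-4.3636,0); λ=-12 ⇒ h* = (48/11)/12 = 0.3636.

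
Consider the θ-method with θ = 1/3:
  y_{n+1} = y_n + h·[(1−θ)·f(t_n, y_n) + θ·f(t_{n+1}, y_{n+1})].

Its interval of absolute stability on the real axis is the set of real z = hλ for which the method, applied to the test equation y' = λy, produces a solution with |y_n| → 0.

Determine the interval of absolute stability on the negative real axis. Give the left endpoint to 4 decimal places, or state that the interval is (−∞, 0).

(-6.0000, 0).

With y'=λy (z=hλ):
  y_{n+1} = y_n + z·[2/3·y_n + 1/3·y_{n+1}] ⇒ (1 − 1/3z)y_{n+1} = (1 + 2/3z)y_n
  R(z) = (1 + 2/3z)/(1 − 1/3z).

Solve |R(x)|<1 on ℝ⁻.
x=-0.86: |R|=0.3316
R=−1: 1+2/3x = −1+1/3x ⇒ -1/3x=2 ⇒ x=2/(-1/3)=-6.0000
Confirm numerically:
  x=-5.753: |R|=0.97178 <1
  x=-5.434: |R|=0.93289 <1
  x=-5.070: |R|=0.88476 <1
  x=-2.537: |R|=0.37457 <1
  x=-6.560: |R|=1.05858 >1
  x=-6.482: |R|=1.05083 >1
So |R|<1 on (-6.0000, 0).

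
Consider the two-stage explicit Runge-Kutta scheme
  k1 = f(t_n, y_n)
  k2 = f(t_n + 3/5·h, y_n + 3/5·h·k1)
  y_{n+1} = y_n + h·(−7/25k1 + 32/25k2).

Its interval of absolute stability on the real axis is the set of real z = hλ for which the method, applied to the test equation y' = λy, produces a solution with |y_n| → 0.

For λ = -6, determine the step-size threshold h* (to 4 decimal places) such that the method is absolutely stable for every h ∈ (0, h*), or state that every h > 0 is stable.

Set f=λy, z=hλ:
  k1=λy_n ⇒ h·k1=z·y_n;  k2=λ(1+3/5z)y_n ⇒ h·k2=z(1+3/5z)y_n
  y_{n+1}/y_n = 1 − 7/25z + 32/25z(1+3/5z) = 1 + z + 96/125z²
  ⇒ R(z) = 1 + z + 96/125z².

Solve |R(x)|<1 on ℝ⁻.
x=-1.68: |R|=1.4876
R=1: x+96/125x²=0 ⇒ x=−125/96=-1.3021; min R=1−1/(4·96/125)=0.6745>−1
Confirm numerically:
  x=-1.247: |R|=0.94725 <1
  x=-1.052: |R|=0.79795 <1
  x=-0.720: |R|=0.67813 <1
  x=-0.578: |R|=0.67858 <1
  x=-1.592: |R|=1.35447 >1
  x=-1.585: |R|=1.34439 >1
So |R|<1 on (-1.3021, 0).

(-1.3021,0); λ=-6 ⇒ h* = (125/96)/6 = 0.2170.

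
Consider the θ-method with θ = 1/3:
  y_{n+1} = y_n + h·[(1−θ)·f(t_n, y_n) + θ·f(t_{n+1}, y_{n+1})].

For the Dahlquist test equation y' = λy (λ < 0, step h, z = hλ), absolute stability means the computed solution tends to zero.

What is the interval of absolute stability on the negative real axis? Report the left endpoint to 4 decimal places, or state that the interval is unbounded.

On y'=λy, z=hλ:
  y_{n+1} = y_n + z·[2/3·y_n + 1/3·y_{n+1}] ⇒ (1 − 1/3z)y_{n+1} = (1 + 2/3z)y_n
  so R(z) = (1 + 2/3z)/(1 − 1/3z).

Find x<0 with |R(x)|<1.
x=-0.93: |R|=0.2901
R=−1: 1+2/3x = −1+1/3x ⇒ -1/3x=2 ⇒ x=2/(-1/3)=-6.0000
Confirm numerically:
  x=-5.787: |R|=0.97576 <1
  x=-4.516: |R|=0.80255 <1
  x=-3.251: |R|=0.56023 <1
  x=-6.266: |R|=1.02871 >1
  x=-6.242: |R|=1.02618 >1
  x=-6.021: |R|=1.00233 >1
Stable set (-6.0000, 0).

z∈(-6.0000,0).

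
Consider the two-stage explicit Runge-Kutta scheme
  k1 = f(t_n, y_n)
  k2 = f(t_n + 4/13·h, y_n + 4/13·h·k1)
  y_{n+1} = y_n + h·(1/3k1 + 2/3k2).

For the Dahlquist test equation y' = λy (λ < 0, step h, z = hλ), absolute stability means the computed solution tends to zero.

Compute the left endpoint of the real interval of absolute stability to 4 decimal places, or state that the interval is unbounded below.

Test eqn y'=λy, z=hλ:
  k1=λy_n ⇒ h·k1=z·y_n;  k2=λ(1+4/13z)y_n ⇒ h·k2=z(1+4/13z)y_n
  y_{n+1}/y_n = 1 + 1/3z + 2/3z(1+4/13z) = 1 + z + 8/39z²
  ⇒ R(z) = 1 + z + 8/39z².

Need |R(x)|<1, x<0.
x=-0.83: |R|=0.3113
R=1: x+8/39x²=0 ⇒ x=−39/8=-4.8750; min R=1−1/(4·8/39)=-0.2188>−1
Confirm numerically:
  x=-4.736: |R|=0.86496 <1
  x=-4.153: |R|=0.38493 <1
  x=-2.633: |R|=0.21091 <1
  x=-2.576: |R|=0.21482 <1
  x=-5.290: |R|=1.45033 >1
  x=-5.235: |R|=1.38658 >1
  x=-5.067: |R|=1.19956 >1
Stable set (-4.8750, 0).

z* = -4.8750.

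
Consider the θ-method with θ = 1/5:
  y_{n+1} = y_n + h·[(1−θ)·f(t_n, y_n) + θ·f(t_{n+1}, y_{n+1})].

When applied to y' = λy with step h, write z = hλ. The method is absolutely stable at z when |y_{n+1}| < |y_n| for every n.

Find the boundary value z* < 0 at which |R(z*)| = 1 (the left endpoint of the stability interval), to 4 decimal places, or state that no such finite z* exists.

Test eqn y'=λy, z=hλ:
  y_{n+1} = y_n + z·[4/5·y_n + 1/5·y_{n+1}] ⇒ (1 − 1/5z)y_{n+1} = (1 + 4/5z)y_n
  so R(z) = (1 + 4/5z)/(1 − 1/5z).

Boundary: |R(x)|=1, x<0.
x=-0.52: |R|=0.5290
R=−1: 1+4/5x = −1+1/5x ⇒ -3/5x=2 ⇒ x=2/(-3/5)=-3.3333
Confirm numerically:
  x=-1.542: |R|=0.17854 <1
  x=-1.533: |R|=0.17327 <1
  x=-1.373: |R|=0.07720 <1
  x=-3.574: |R|=1.08421 >1
  x=-3.484: |R|=1.05328 >1
So |R|<1 on (-3.3333, 0).

z* = -3.3333.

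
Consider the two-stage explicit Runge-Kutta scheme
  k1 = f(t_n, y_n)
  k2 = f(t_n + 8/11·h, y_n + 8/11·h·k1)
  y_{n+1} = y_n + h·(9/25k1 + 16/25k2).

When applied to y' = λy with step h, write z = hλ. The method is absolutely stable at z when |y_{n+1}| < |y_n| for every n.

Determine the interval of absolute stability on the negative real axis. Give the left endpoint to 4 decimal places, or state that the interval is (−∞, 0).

(-2.1484, 0).

On y'=λy, z=hλ:
  k1=λy_n ⇒ h·k1=z·y_n;  k2=λ(1+8/11z)y_n ⇒ h·k2=z(1+8/11z)y_n
  y_{n+1}/y_n = 1 + 9/25z + 16/25z(1+8/11z) = 1 + z + 128/275z²
  so R(z) = 1 + z + 128/275z².

Find x<0 with |R(x)|<1.
x=-1.77: |R|=0.6882
R=1: x+128/275x²=0 ⇒ x=−275/128=-2.1484; min R=1−1/(4·128/275)=0.4629>−1
Confirm numerically:
  x=-1.388: |R|=0.50872 <1
  x=-1.373: |R|=0.50444 <1
  x=-1.178: |R|=0.46790 <1
  x=-1.105: |R|=0.46333 <1
  x=-2.747: |R|=1.76532 >1
  x=-2.392: |R|=1.27117 >1
Interval (-2.1484, 0).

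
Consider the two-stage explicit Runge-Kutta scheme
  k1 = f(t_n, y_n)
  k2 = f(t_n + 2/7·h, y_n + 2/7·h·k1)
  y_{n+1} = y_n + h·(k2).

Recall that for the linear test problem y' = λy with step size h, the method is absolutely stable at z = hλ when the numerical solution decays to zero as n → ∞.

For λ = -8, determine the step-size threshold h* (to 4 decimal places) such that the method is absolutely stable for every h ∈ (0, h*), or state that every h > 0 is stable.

(-3.5000,0); λ=-8 ⇒ h* = (7/2)/8 = 0.4375.

On y'=λy, z=hλ:
  k1=λy_n ⇒ h·k1=z·y_n;  k2=λ(1+2/7z)y_n ⇒ h·k2=z(1+2/7z)y_n
  y_{n+1}/y_n = 1 + z(1+2/7z) = 1 + z + 2/7z²
  R(z) = 1 + z + 2/7z².

Solve |R(x)|<1 on ℝ⁻.
x=-0.41: |R|=0.6380
R=1: x+2/7x²=0 ⇒ x=−7/2=-3.5000; min R=1−1/(4·2/7)=0.1250>−1
Confirm numerically:
  x=-2.948: |R|=0.53506 <1
  x=-2.444: |R|=0.26261 <1
  x=-1.788: |R|=0.12541 <1
  x=-3.972: |R|=1.53565 >1
  x=-3.860: |R|=1.39703 >1
Interval (-3.5000, 0).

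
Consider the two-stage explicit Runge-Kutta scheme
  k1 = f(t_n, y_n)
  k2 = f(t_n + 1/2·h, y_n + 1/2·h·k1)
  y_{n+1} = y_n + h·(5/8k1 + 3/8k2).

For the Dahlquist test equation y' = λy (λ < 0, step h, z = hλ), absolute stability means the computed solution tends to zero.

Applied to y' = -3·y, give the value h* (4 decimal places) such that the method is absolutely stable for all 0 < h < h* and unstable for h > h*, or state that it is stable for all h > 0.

Set f=λy, z=hλ:
  k1=λy_n ⇒ h·k1=z·y_n;  k2=λ(1+1/2z)y_n ⇒ h·k2=z(1+1/2z)y_n
  y_{n+1}/y_n = 1 + 5/8z + 3/8z(1+1/2z) = 1 + z + 3/16z²
  R(z) = 1 + z + 3/16z².

Boundary: |R(x)|=1, x<0.
x=-0.97: |R|=0.2064
R=1: x+3/16x²=0 ⇒ x=−16/3=-5.3333; min R=1−1/(4·3/16)=-0.3333>−1
Confirm numerically:
  x=-5.172: |R|=0.84355 <1
  x=-4.914: |R|=0.61364 <1
  x=-4.737: |R|=0.47034 <1
  x=-2.892: |R|=0.32381 <1
  x=-5.468: |R|=1.13807 >1
  x=-5.362: |R|=1.02882 >1
So |R|<1 on (-5.3333, 0).

(-5.3333,0); λ=-3 ⇒ h* = (16/3)/3 = 1.7778.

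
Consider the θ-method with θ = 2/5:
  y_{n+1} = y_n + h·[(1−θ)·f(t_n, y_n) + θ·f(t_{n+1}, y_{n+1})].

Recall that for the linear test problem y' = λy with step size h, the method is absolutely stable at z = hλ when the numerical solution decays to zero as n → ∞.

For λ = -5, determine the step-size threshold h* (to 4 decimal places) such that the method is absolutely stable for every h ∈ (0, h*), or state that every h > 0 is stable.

(-10.0000,0); λ=-5 ⇒ h* = (10)/5 = 2.0000.

Test eqn y'=λy, z=hλ:
  y_{n+1} = y_n + z·[3/5·y_n + 2/5·y_{n+1}] ⇒ (1 − 2/5z)y_{n+1} = (1 + 3/5z)y_n
  ⇒ R(z) = (1 + 3/5z)/(1 − 2/5z).

Find x<0 with |R(x)|<1.
x=-0.62: |R|=0.5032
R=−1: 1+3/5x = −1+2/5x ⇒ -1/5x=2 ⇒ x=2/(-1/5)=-10.0000
Confirm numerically:
  x=-9.839: |R|=0.99348 <1
  x=-9.427: |R|=0.97598 <1
  x=-8.147: |R|=0.91298 <1
  x=-5.941: |R|=0.75957 <1
  x=-10.408: |R|=1.01580 >1
  x=-10.344: |R|=1.01339 >1
  x=-10.030: |R|=1.00120 >1
Stable set (-10.0000, 0).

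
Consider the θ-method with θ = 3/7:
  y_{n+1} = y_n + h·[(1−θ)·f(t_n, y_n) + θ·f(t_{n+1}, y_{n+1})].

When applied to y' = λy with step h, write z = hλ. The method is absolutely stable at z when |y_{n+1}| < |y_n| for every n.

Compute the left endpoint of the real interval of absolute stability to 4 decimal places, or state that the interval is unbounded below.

z* = -14.0000.

Set f=λy, z=hλ:
  y_{n+1} = y_n + z·[4/7·y_n + 3/7·y_{n+1}] ⇒ (1 − 3/7z)y_{n+1} = (1 + 4/7z)y_n
  ⇒ R(z) = (1 + 4/7z)/(1 − 3/7z).

Solve |R(x)|<1 on ℝ⁻.
x=-0.92: |R|=0.3402
R=−1: 1+4/7x = −1+3/7x ⇒ -1/7x=2 ⇒ x=2/(-1/7)=-14.0000
Confirm numerically:
  x=-12.463: |R|=0.96537 <1
  x=-12.167: |R|=0.95786 <1
  x=-9.904: |R|=0.88843 <1
  x=-14.341: |R|=1.00682 >1
  x=-14.324: |R|=1.00648 >1
  x=-14.243: |R|=1.00489 >1
So |R|<1 on (-14.0000, 0).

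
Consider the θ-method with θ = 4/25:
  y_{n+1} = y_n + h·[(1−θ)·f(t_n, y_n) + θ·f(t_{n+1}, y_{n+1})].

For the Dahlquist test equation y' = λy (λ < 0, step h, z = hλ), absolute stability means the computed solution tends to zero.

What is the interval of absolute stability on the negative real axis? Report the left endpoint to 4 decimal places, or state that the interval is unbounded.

z∈(-2.9412,0).

With y'=λy (z=hλ):
  y_{n+1} = y_n + z·[21/25·y_n + 4/25·y_{n+1}] ⇒ (1 − 4/25z)y_{n+1} = (1 + 21/25z)y_n
  R(z) = (1 + 21/25z)/(1 − 4/25z).

Boundary: |R(x)|=1, x<0.
x=-0.5: |R|=0.5370
R=−1: 1+21/25x = −1+4/25x ⇒ -17/25x=2 ⇒ x=2/(-17/25)=-2.9412
Confirm numerically:
  x=-2.764: |R|=0.91646 <1
  x=-2.513: |R|=0.79234 <1
  x=-2.343: |R|=0.70415 <1
  x=-3.495: |R|=1.24153 >1
  x=-3.314: |R|=1.16567 >1
  x=-3.204: |R|=1.11815 >1
Stable set (-2.9412, 0).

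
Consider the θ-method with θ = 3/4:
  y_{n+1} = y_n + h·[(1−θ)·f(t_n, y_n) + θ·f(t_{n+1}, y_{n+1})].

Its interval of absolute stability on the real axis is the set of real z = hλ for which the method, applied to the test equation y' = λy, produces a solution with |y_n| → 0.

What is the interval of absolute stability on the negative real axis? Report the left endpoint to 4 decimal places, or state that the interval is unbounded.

unbounded; (−∞, 0).

On y'=λy, z=hλ:
  y_{n+1} = y_n + z·[1/4·y_n + 3/4·y_{n+1}] ⇒ (1 − 3/4z)y_{n+1} = (1 + 1/4z)y_n
  R(z) = (1 + 1/4z)/(1 − 3/4z).

Need |R(x)|<1, x<0.
x=-0.31: |R|=0.7485
x=-2: |R|=0.2000
x=-10: |R|=0.1765
x=-100: |R|=0.3158
θ=3/4≥1/2 ⇒ |1+1/4x|<|1−3/4x| ∀x<0 ⇒ interval (−∞,0).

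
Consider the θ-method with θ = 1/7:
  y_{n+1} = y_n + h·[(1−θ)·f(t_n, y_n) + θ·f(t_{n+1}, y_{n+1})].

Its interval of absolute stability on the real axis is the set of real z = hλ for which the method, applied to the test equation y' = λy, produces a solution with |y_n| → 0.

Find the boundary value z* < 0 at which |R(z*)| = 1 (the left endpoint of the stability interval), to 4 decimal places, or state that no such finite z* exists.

z* = -2.8000.

On y'=λy, z=hλ:
  y_{n+1} = y_n + z·[6/7·y_n + 1/7·y_{n+1}] ⇒ (1 − 1/7z)y_{n+1} = (1 + 6/7z)y_n
  ⇒ R(z) = (1 + 6/7z)/(1 − 1/7z).

Find x<0 with |R(x)|<1.
x=-1.26: |R|=0.0678
R=−1: 1+6/7x = −1+1/7x ⇒ -5/7x=2 ⇒ x=2/(-5/7)=-2.8000
Confirm numerically:
  x=-2.778: |R|=0.98875 <1
  x=-2.701: |R|=0.94897 <1
  x=-1.712: |R|=0.37557 <1
  x=-3.334: |R|=1.25837 >1
  x=-3.244: |R|=1.21671 >1
  x=-3.173: |R|=1.18333 >1
Stable set (-2.8000, 0).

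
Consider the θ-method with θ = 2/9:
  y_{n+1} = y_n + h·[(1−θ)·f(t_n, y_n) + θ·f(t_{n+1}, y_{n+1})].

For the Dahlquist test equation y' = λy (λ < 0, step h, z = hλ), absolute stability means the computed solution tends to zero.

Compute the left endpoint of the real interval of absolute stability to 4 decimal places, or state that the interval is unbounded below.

Test eqn y'=λy, z=hλ:
  y_{n+1} = y_n + z·[7/9·y_n + 2/9·y_{n+1}] ⇒ (1 − 2/9z)y_{n+1} = (1 + 7/9z)y_n
  R(z) = (1 + 7/9z)/(1 − 2/9z).

Solve |R(x)|<1 on ℝ⁻.
x=-1.61: |R|=0.1858
R=−1: 1+7/9x = −1+2/9x ⇒ -5/9x=2 ⇒ x=2/(-5/9)=-3.6000
Confirm numerically:
  x=-3.303: |R|=0.90484 <1
  x=-3.301: |R|=0.90418 <1
  x=-2.986: |R|=0.79495 <1
  x=-1.610: |R|=0.18576 <1
  x=-4.174: |R|=1.16544 >1
  x=-3.932: |R|=1.09843 >1
  x=-3.924: |R|=1.09615 >1
Interval (-3.6000, 0).

left endpoint -3.6000.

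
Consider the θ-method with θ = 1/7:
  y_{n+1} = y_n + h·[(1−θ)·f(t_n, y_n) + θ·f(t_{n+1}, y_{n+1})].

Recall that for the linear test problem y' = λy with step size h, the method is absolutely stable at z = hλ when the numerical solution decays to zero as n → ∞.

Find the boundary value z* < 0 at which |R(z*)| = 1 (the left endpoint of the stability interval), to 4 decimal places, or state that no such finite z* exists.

Set f=λy, z=hλ:
  y_{n+1} = y_n + z·[6/7·y_n + 1/7·y_{n+1}] ⇒ (1 − 1/7z)y_{n+1} = (1 + 6/7z)y_n
  R(z) = (1 + 6/7z)/(1 − 1/7z).

Solve |R(x)|<1 on ℝ⁻.
x=-0.82: |R|=0.2660
R=−1: 1+6/7x = −1+1/7x ⇒ -5/7x=2 ⇒ x=2/(-5/7)=-2.8000
Confirm numerically:
  x=-2.737: |R|=0.96765 <1
  x=-2.031: |R|=0.57424 <1
  x=-1.912: |R|=0.50180 <1
  x=-1.420: |R|=0.18052 <1
  x=-3.364: |R|=1.27210 >1
  x=-3.261: |R|=1.22464 >1
  x=-3.044: |R|=1.12147 >1
So |R|<1 on (-2.8000, 0).

z* = -2.8000.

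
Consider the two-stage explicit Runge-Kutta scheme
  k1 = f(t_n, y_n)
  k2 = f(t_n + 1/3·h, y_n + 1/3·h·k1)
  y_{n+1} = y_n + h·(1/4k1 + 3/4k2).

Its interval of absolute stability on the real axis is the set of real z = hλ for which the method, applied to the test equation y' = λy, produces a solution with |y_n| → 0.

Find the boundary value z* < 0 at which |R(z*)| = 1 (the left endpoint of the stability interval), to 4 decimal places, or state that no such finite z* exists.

Set f=λy, z=hλ:
  k1=λy_n ⇒ h·k1=z·y_n;  k2=λ(1+1/3z)y_n ⇒ h·k2=z(1+1/3z)y_n
  y_{n+1}/y_n = 1 + 1/4z + 3/4z(1+1/3z) = 1 + z + 1/4z²
  Hence R(z) = 1 + z + 1/4z².

Boundary: |R(x)|=1, x<0.
x=-1.55: |R|=0.0506
R=1: x+1/4x²=0 ⇒ x=−4=-4.0000; min R=1−1/(4·1/4)=0.0000>−1
Confirm numerically:
  x=-3.078: |R|=0.29052 <1
  x=-3.054: |R|=0.27773 <1
  x=-1.682: |R|=0.02528 <1
  x=-4.568: |R|=1.64866 >1
  x=-4.125: |R|=1.12891 >1
Interval (-4.0000, 0).

z* = -4.0000.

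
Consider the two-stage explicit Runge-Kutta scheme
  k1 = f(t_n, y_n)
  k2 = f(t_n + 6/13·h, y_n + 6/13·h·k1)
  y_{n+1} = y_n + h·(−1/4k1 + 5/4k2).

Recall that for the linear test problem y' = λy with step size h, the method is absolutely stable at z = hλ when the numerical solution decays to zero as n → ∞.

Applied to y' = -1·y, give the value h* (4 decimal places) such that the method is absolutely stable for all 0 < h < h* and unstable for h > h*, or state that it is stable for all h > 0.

Set f=λy, z=hλ:
  k1=λy_n ⇒ h·k1=z·y_n;  k2=λ(1+6/13z)y_n ⇒ h·k2=z(1+6/13z)y_n
  y_{n+1}/y_n = 1 − 1/4z + 5/4z(1+6/13z) = 1 + z + 15/26z²
  ⇒ R(z) = 1 + z + 15/26z².

Find x<0 with |R(x)|<1.
x=-1.59: |R|=0.8685
R=1: x+15/26x²=0 ⇒ x=−26/15=-1.7333; min R=1−1/(4·15/26)=0.5667>−1
Confirm numerically:
  x=-1.629: |R|=0.90195 <1
  x=-1.498: |R|=0.79662 <1
  x=-1.113: |R|=0.60167 <1
  x=-2.268: |R|=1.69959 >1
  x=-1.973: |R|=1.27281 >1
  x=-1.860: |R|=1.13592 >1
So |R|<1 on (-1.7333, 0).

(-1.7333,0); λ=-1 ⇒ h* = (26/15)/1 = 1.7333.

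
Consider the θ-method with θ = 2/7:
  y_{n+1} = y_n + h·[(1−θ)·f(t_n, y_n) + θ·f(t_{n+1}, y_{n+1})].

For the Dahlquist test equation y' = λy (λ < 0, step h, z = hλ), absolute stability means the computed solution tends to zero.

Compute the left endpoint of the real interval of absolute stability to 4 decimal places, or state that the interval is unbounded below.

left endpoint -4.6667.

Set f=λy, z=hλ:
  y_{n+1} = y_n + z·[5/7·y_n + 2/7·y_{n+1}] ⇒ (1 − 2/7z)y_{n+1} = (1 + 5/7z)y_n
  ⇒ R(z) = (1 + 5/7z)/(1 − 2/7z).

Need |R(x)|<1, x<0.
x=-1.41: |R|=0.0051
R=−1: 1+5/7x = −1+2/7x ⇒ -3/7x=2 ⇒ x=2/(-3/7)=-4.6667
Confirm numerically:
  x=-4.419: |R|=0.95309 <1
  x=-3.138: |R|=0.65456 <1
  x=-3.061: |R|=0.63291 <1
  x=-1.928: |R|=0.24318 <1
  x=-4.897: |R|=1.04115 >1
  x=-4.851: |R|=1.03311 >1
  x=-4.796: |R|=1.02338 >1
So |R|<1 on (-4.6667, 0).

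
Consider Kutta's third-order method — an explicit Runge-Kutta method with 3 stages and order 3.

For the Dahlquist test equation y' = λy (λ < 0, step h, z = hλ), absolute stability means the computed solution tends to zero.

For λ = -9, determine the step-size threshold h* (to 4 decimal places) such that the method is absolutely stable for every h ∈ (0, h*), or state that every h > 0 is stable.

(-2.5127,0); λ=-9 ⇒ h* = 0.2792.

Test eqn y'=λy, z=hλ:
  order 3, 3-stage ⇒ R(z)=1+z+z^2/2+z^3/6
  (e.g. R(-1.43)=0.10508, |R|=0.10508)

Find x<0 with |R(x)|<1.
x=-1.43: |R|=0.1051
|R(-2.53)|=1.0286 |R(-2.27)|=0.6431 |R(-1.83)|=0.1770
Bisect:
  x_lo=-2.9907 |R|=1.9768  x_hi=-0.2095 |R|=0.8109
  mid=-1.60012 |R|=0.00275 →hi
  mid=-2.29541 |R|=0.67667 →hi
  mid=-2.64305 |R|=1.22746 →lo
  mid=-2.46923 |R|=0.92987 →hi
  mid=-2.55614 |R|=1.07279 →lo
  mid=-2.51269 |R|=0.99990 →hi
  mid=-2.53441 |R|=1.03598 →lo
  ...
  [-2.51286,-2.51269] ⇒ x*=-2.5127
So |R|<1 on (-2.5127, 0).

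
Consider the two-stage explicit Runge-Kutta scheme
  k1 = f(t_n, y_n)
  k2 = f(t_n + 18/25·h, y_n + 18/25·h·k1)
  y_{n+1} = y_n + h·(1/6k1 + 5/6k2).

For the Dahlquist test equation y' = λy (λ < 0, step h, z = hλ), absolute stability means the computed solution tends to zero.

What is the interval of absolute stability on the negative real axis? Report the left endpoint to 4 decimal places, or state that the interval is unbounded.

(-1.6667, 0).

Test eqn y'=λy, z=hλ:
  k1=λy_n ⇒ h·k1=z·y_n;  k2=λ(1+18/25z)y_n ⇒ h·k2=z(1+18/25z)y_n
  y_{n+1}/y_n = 1 + 1/6z + 5/6z(1+18/25z) = 1 + z + 3/5z²
  so R(z) = 1 + z + 3/5z².

Find x<0 with |R(x)|<1.
x=-1.59: |R|=0.9269
R=1: x+3/5x²=0 ⇒ x=−5/3=-1.6667; min R=1−1/(4·3/5)=0.5833>−1
Confirm numerically:
  x=-1.327: |R|=0.72956 <1
  x=-1.172: |R|=0.65215 <1
  x=-1.079: |R|=0.61954 <1
  x=-2.264: |R|=1.81142 >1
  x=-2.227: |R|=1.74872 >1
  x=-1.885: |R|=1.24694 >1
So |R|<1 on (-1.6667, 0).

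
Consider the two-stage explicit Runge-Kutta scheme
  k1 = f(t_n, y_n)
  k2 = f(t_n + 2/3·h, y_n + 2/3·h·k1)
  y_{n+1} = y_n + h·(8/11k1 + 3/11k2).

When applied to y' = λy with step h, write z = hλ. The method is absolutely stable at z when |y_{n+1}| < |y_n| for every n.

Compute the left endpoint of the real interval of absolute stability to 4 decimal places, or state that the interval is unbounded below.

left endpoint -5.5000.

On y'=λy, z=hλ:
  k1=λy_n ⇒ h·k1=z·y_n;  k2=λ(1+2/3z)y_n ⇒ h·k2=z(1+2/3z)y_n
  y_{n+1}/y_n = 1 + 8/11z + 3/11z(1+2/3z) = 1 + z + 2/11z²
  ⇒ R(z) = 1 + z + 2/11z².

Find x<0 with |R(x)|<1.
x=-0.73: |R|=0.3669
R=1: x+2/11x²=0 ⇒ x=−11/2=-5.5000; min R=1−1/(4·2/11)=-0.3750>−1
Confirm numerically:
  x=-5.134: |R|=0.65836 <1
  x=-4.508: |R|=0.18692 <1
  x=-2.272: |R|=0.33346 <1
  x=-6.098: |R|=1.66302 >1
  x=-5.924: |R|=1.45669 >1
  x=-5.906: |R|=1.43597 >1
Interval (-5.5000, 0).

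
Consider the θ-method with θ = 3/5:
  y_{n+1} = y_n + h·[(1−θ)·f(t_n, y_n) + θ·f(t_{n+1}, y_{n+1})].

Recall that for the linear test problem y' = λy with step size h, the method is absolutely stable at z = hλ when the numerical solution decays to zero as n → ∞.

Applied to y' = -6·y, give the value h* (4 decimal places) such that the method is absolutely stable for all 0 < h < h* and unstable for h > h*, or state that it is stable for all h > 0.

Test eqn y'=λy, z=hλ:
  y_{n+1} = y_n + z·[2/5·y_n + 3/5·y_{n+1}] ⇒ (1 − 3/5z)y_{n+1} = (1 + 2/5z)y_n
  R(z) = (1 + 2/5z)/(1 − 3/5z).

Solve |R(x)|<1 on ℝ⁻.
x=-1.22: |R|=0.2956
x=-2: |R|=0.0909
x=-10: |R|=0.4286
x=-100: |R|=0.6393
θ=3/5≥1/2 ⇒ |1+2/5x|<|1−3/5x| ∀x<0 ⇒ interval (−∞,0).

unbounded; (−∞, 0). Any h>0 works for λ=-6.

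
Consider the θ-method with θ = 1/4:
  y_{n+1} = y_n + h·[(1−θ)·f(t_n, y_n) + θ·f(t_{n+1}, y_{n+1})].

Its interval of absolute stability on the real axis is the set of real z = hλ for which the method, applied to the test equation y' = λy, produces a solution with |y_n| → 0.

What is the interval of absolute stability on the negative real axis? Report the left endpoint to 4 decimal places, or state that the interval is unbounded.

(-4.0000, 0).

Test eqn y'=λy, z=hλ:
  y_{n+1} = y_n + z·[3/4·y_n + 1/4·y_{n+1}] ⇒ (1 − 1/4z)y_{n+1} = (1 + 3/4z)y_n
  so R(z) = (1 + 3/4z)/(1 − 1/4z).

Need |R(x)|<1, x<0.
x=-1.28: |R|=0.0303
R=−1: 1+3/4x = −1+1/4x ⇒ -1/2x=2 ⇒ x=2/(-1/2)=-4.0000
Confirm numerically:
  x=-3.600: |R|=0.89474 <1
  x=-3.593: |R|=0.89280 <1
  x=-2.903: |R|=0.68217 <1
  x=-4.592: |R|=1.13780 >1
  x=-4.474: |R|=1.11187 >1
  x=-4.443: |R|=1.10494 >1
So |R|<1 on (-4.0000, 0).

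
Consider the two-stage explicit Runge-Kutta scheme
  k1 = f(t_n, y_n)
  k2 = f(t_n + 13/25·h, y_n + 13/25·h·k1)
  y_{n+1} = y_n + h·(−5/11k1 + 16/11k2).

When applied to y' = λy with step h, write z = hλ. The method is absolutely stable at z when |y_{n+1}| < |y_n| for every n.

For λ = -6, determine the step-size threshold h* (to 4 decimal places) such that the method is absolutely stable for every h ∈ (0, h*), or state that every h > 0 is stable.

Set f=λy, z=hλ:
  k1=λy_n ⇒ h·k1=z·y_n;  k2=λ(1+13/25z)y_n ⇒ h·k2=z(1+13/25z)y_n
  y_{n+1}/y_n = 1 − 5/11z + 16/11z(1+13/25z) = 1 + z + 208/275z²
  R(z) = 1 + z + 208/275z².

Need |R(x)|<1, x<0.
x=-1.16: |R|=0.8578
R=1: x+208/275x²=0 ⇒ x=−275/208=-1.3221; min R=1−1/(4·208/275)=0.6695>−1
Confirm numerically:
  x=-1.121: |R|=0.82948 <1
  x=-1.107: |R|=0.81989 <1
  x=-0.600: |R|=0.67229 <1
  x=-0.564: |R|=0.67660 <1
  x=-1.718: |R|=1.51443 >1
  x=-1.599: |R|=1.33487 >1
Stable set (-1.3221, 0).

(-1.3221,0); λ=-6 ⇒ h* = (275/208)/6 = 0.2204.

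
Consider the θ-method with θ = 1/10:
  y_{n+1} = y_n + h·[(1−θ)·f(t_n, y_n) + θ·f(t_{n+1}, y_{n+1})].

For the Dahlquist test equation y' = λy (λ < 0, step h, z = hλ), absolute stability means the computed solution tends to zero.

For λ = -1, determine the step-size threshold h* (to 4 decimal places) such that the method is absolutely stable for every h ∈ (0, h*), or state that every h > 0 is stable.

With y'=λy (z=hλ):
  y_{n+1} = y_n + z·[9/10·y_n + 1/10·y_{n+1}] ⇒ (1 − 1/10z)y_{n+1} = (1 + 9/10z)y_n
  R(z) = (1 + 9/10z)/(1 − 1/10z).

Solve |R(x)|<1 on ℝ⁻.
x=-1.22: |R|=0.0873
R=−1: 1+9/10x = −1+1/10x ⇒ -4/5x=2 ⇒ x=2/(-4/5)=-2.5000
Confirm numerically:
  x=-2.479: |R|=0.98654 <1
  x=-1.956: |R|=0.63600 <1
  x=-1.270: |R|=0.12689 <1
  x=-3.073: |R|=1.35065 >1
  x=-3.023: |R|=1.32128 >1
Interval (-2.5000, 0).

(-2.5000,0); λ=-1 ⇒ h* = (5/2)/1 = 2.5000.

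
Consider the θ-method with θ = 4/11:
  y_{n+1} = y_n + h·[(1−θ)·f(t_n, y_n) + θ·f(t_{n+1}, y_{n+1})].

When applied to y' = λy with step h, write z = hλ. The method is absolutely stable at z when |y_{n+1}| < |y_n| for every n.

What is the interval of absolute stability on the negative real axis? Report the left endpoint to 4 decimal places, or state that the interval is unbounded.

With y'=λy (z=hλ):
  y_{n+1} = y_n + z·[7/11·y_n + 4/11·y_{n+1}] ⇒ (1 − 4/11z)y_{n+1} = (1 + 7/11z)y_n
  Hence R(z) = (1 + 7/11z)/(1 − 4/11z).

Solve |R(x)|<1 on ℝ⁻.
x=-0.8: |R|=0.3803
R=−1: 1+7/11x = −1+4/11x ⇒ -3/11x=2 ⇒ x=2/(-3/11)=-7.3333
Confirm numerically:
  x=-6.107: |R|=0.89616 <1
  x=-5.291: |R|=0.80951 <1
  x=-4.271: |R|=0.67287 <1
  x=-7.571: |R|=1.01727 >1
  x=-7.470: |R|=1.01003 >1
Stable set (-7.3333, 0).

z∈(-7.3333,0).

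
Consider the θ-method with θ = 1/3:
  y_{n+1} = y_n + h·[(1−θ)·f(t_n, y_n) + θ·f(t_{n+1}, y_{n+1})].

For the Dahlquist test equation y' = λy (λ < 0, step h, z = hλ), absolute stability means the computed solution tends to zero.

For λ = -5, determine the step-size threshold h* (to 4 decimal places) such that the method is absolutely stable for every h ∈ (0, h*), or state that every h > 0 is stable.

(-6.0000,0); λ=-5 ⇒ h* = (6)/5 = 1.2000.

On y'=λy, z=hλ:
  y_{n+1} = y_n + z·[2/3·y_n + 1/3·y_{n+1}] ⇒ (1 − 1/3z)y_{n+1} = (1 + 2/3z)y_n
  R(z) = (1 + 2/3z)/(1 − 1/3z).

Boundary: |R(x)|=1, x<0.
x=-1.64: |R|=0.0603
R=−1: 1+2/3x = −1+1/3x ⇒ -1/3x=2 ⇒ x=2/(-1/3)=-6.0000
Confirm numerically:
  x=-5.181: |R|=0.89989 <1
  x=-3.908: |R|=0.69716 <1
  x=-2.658: |R|=0.40933 <1
  x=-6.158: |R|=1.01725 >1
  x=-6.092: |R|=1.01012 >1
Interval (-6.0000, 0).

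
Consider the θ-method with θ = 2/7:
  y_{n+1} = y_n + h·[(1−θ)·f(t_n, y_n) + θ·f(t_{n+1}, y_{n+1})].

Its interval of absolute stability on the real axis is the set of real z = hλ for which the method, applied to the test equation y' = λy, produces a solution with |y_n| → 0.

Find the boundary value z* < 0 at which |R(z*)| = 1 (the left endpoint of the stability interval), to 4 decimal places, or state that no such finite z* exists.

left endpoint -4.6667.

With y'=λy (z=hλ):
  y_{n+1} = y_n + z·[5/7·y_n + 2/7·y_{n+1}] ⇒ (1 − 2/7z)y_{n+1} = (1 + 5/7z)y_n
  Hence R(z) = (1 + 5/7z)/(1 − 2/7z).

Find x<0 with |R(x)|<1.
x=-1.79: |R|=0.1843
R=−1: 1+5/7x = −1+2/7x ⇒ -3/7x=2 ⇒ x=2/(-3/7)=-4.6667
Confirm numerically:
  x=-4.434: |R|=0.95601 <1
  x=-4.403: |R|=0.94996 <1
  x=-2.178: |R|=0.34255 <1
  x=-5.091: |R|=1.07409 >1
  x=-4.905: |R|=1.04253 >1
So |R|<1 on (-4.6667, 0).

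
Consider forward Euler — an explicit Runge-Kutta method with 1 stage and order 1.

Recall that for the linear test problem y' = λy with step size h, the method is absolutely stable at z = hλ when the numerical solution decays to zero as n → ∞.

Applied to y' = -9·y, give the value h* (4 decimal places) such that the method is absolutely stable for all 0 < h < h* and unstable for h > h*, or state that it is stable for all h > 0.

(-2.0000,0); λ=-9 ⇒ h* = 0.2222.

With y'=λy (z=hλ):
  order 1, 1-stage ⇒ R(z)=1+z
  (e.g. R(-1.14)=-0.14000, |R|=0.14000)

Need |R(x)|<1, x<0.
x=-1.14: |R|=0.1400
|R(-1.85)|=0.8500 |R(-1.67)|=0.6700 |R(-1.39)|=0.3900
Bisect:
  x_lo=-2.7316 |R|=1.7316  x_hi=-0.3068 |R|=0.6932
  mid=-1.51921 |R|=0.51921 →hi
  mid=-2.12542 |R|=1.12542 →lo
  mid=-1.82231 |R|=0.82231 →hi
  mid=-1.97386 |R|=0.97386 →hi
  mid=-2.04964 |R|=1.04964 →lo
  mid=-2.01175 |R|=1.01175 →lo
  mid=-1.99281 |R|=0.99281 →hi
  mid=-2.00228 |R|=1.00228 →lo
  mid=-1.99754 |R|=0.99754 →hi
  mid=-1.99991 |R|=0.99991 →hi
  ...
  [-2.00006,-1.99991] ⇒ x*=-2.0000
So |R|<1 on (-2.0000, 0).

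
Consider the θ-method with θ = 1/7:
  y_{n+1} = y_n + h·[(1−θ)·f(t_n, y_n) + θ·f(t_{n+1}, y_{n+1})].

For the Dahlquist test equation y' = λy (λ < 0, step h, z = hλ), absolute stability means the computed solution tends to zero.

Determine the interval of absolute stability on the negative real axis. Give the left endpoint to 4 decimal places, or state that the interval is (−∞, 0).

z∈(-2.8000,0).

Set f=λy, z=hλ:
  y_{n+1} = y_n + z·[6/7·y_n + 1/7·y_{n+1}] ⇒ (1 − 1/7z)y_{n+1} = (1 + 6/7z)y_n
  ⇒ R(z) = (1 + 6/7z)/(1 − 1/7z).

Solve |R(x)|<1 on ℝ⁻.
x=-0.66: |R|=0.3969
R=−1: 1+6/7x = −1+1/7x ⇒ -5/7x=2 ⇒ x=2/(-5/7)=-2.8000
Confirm numerically:
  x=-2.694: |R|=0.94533 <1
  x=-2.542: |R|=0.86481 <1
  x=-2.055: |R|=0.58863 <1
  x=-1.709: |R|=0.37364 <1
  x=-3.303: |R|=1.24410 >1
  x=-2.908: |R|=1.05450 >1
So |R|<1 on (-2.8000, 0).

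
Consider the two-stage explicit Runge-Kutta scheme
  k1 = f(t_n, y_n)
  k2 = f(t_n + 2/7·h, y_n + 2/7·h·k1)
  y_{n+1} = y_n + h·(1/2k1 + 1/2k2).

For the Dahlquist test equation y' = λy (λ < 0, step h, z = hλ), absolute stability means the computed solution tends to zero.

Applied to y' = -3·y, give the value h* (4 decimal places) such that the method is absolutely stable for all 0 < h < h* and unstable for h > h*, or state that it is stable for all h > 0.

(-7.0000,0); λ=-3 ⇒ h* = (7)/3 = 2.3333.

On y'=λy, z=hλ:
  k1=λy_n ⇒ h·k1=z·y_n;  k2=λ(1+2/7z)y_n ⇒ h·k2=z(1+2/7z)y_n
  y_{n+1}/y_n = 1 + 1/2z + 1/2z(1+2/7z) = 1 + z + 1/7z²
  ⇒ R(z) = 1 + z + 1/7z².

Boundary: |R(x)|=1, x<0.
x=-0.57: |R|=0.4764
R=1: x+1/7x²=0 ⇒ x=−7=-7.0000; min R=1−1/(4·1/7)=-0.7500>−1
Confirm numerically:
  x=-6.502: |R|=0.53743 <1
  x=-4.189: |R|=0.68218 <1
  x=-3.317: |R|=0.74522 <1
  x=-3.004: |R|=0.71485 <1
  x=-7.485: |R|=1.51860 >1
  x=-7.299: |R|=1.31177 >1
  x=-7.296: |R|=1.30852 >1
Interval (-7.0000, 0).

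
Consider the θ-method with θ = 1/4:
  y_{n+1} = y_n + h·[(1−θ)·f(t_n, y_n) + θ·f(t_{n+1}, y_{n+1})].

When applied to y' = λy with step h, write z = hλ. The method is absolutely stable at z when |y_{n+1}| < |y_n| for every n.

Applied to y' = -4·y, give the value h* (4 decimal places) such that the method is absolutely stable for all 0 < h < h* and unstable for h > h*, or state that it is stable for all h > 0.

(-4.0000,0); λ=-4 ⇒ h* = (4)/4 = 1.0000.

Test eqn y'=λy, z=hλ:
  y_{n+1} = y_n + z·[3/4·y_n + 1/4·y_{n+1}] ⇒ (1 − 1/4z)y_{n+1} = (1 + 3/4z)y_n
  ⇒ R(z) = (1 + 3/4z)/(1 − 1/4z).

Boundary: |R(x)|=1, x<0.
x=-0.34: |R|=0.6866
R=−1: 1+3/4x = −1+1/4x ⇒ -1/2x=2 ⇒ x=2/(-1/2)=-4.0000
Confirm numerically:
  x=-3.598: |R|=0.89418 <1
  x=-3.201: |R|=0.77809 <1
  x=-2.085: |R|=0.37058 <1
  x=-1.601: |R|=0.14337 <1
  x=-4.143: |R|=1.03512 >1
  x=-4.072: |R|=1.01784 >1
Stable set (-4.0000, 0).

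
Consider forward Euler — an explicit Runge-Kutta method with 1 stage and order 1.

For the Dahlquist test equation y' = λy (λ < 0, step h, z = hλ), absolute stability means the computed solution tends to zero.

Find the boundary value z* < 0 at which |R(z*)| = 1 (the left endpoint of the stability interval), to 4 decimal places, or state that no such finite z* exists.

z* = -2.0000.

Set f=λy, z=hλ:
  order 1, 1-stage ⇒ R(z)=1+z
  (e.g. R(-0.76)=0.24000, |R|=0.24000)

Solve |R(x)|<1 on ℝ⁻.
x=-0.76: |R|=0.2400
|R(-1.4)|=0.4000 |R(-1.11)|=0.1100 |R(-0.61)|=0.3900
Bisect:
  x_lo=-2.8050 |R|=1.8050  x_hi=-0.2904 |R|=0.7096
  mid=-1.54772 |R|=0.54772 →hi
  mid=-2.17637 |R|=1.17637 →lo
  mid=-1.86204 |R|=0.86204 →hi
  mid=-2.01921 |R|=1.01921 →lo
  mid=-1.94063 |R|=0.94063 →hi
  mid=-1.97992 |R|=0.97992 →hi
  mid=-1.99956 |R|=0.99956 →hi
  ...
  [-2.00002,-1.99987] ⇒ x*=-2.0000
So |R|<1 on (-2.0000, 0).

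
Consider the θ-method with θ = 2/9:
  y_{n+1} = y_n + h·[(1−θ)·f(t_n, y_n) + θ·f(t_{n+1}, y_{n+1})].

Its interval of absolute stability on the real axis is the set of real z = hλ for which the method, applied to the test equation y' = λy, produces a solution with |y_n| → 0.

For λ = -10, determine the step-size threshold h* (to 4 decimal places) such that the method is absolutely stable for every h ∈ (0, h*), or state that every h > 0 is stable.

On y'=λy, z=hλ:
  y_{n+1} = y_n + z·[7/9·y_n + 2/9·y_{n+1}] ⇒ (1 − 2/9z)y_{n+1} = (1 + 7/9z)y_n
  so R(z) = (1 + 7/9z)/(1 − 2/9z).

Find x<0 with |R(x)|<1.
x=-0.82: |R|=0.3064
R=−1: 1+7/9x = −1+2/9x ⇒ -5/9x=2 ⇒ x=2/(-5/9)=-3.6000
Confirm numerically:
  x=-3.160: |R|=0.85640 <1
  x=-3.077: |R|=0.82744 <1
  x=-2.436: |R|=0.58045 <1
  x=-1.549: |R|=0.15234 <1
  x=-3.988: |R|=1.11428 >1
  x=-3.693: |R|=1.02838 >1
Stable set (-3.6000, 0).

(-3.6000,0); λ=-10 ⇒ h* = (18/5)/10 = 0.3600.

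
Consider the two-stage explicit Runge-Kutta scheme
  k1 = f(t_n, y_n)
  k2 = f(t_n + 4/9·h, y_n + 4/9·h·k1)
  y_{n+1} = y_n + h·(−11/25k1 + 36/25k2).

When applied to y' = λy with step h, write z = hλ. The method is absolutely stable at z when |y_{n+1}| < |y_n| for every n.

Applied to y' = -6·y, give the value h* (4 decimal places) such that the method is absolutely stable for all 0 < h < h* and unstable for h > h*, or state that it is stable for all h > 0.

Set f=λy, z=hλ:
  k1=λy_n ⇒ h·k1=z·y_n;  k2=λ(1+4/9z)y_n ⇒ h·k2=z(1+4/9z)y_n
  y_{n+1}/y_n = 1 − 11/25z + 36/25z(1+4/9z) = 1 + z + 16/25z²
  Hence R(z) = 1 + z + 16/25z².

Boundary: |R(x)|=1, x<0.
x=-1.63: |R|=1.0704
R=1: x+16/25x²=0 ⇒ x=−25/16=-1.5625; min R=1−1/(4·16/25)=0.6094>−1
Confirm numerically:
  x=-1.478: |R|=0.92007 <1
  x=-1.082: |R|=0.66726 <1
  x=-0.699: |R|=0.61370 <1
  x=-0.650: |R|=0.62040 <1
  x=-2.107: |R|=1.73425 >1
  x=-2.076: |R|=1.68226 >1
  x=-1.952: |R|=1.48659 >1
So |R|<1 on (-1.5625, 0).

(-1.5625,0); λ=-6 ⇒ h* = (25/16)/6 = 0.2604.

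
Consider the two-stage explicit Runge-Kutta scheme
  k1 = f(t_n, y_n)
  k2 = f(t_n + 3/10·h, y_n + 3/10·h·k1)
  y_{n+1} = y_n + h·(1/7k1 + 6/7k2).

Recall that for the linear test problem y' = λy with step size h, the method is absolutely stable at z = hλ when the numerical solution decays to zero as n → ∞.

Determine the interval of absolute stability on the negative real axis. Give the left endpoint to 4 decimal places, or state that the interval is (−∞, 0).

Test eqn y'=λy, z=hλ:
  k1=λy_n ⇒ h·k1=z·y_n;  k2=λ(1+3/10z)y_n ⇒ h·k2=z(1+3/10z)y_n
  y_{n+1}/y_n = 1 + 1/7z + 6/7z(1+3/10z) = 1 + z + 9/35z²
  so R(z) = 1 + z + 9/35z².

Boundary: |R(x)|=1, x<0.
x=-1.74: |R|=0.0385
R=1: x+9/35x²=0 ⇒ x=−35/9=-3.8889; min R=1−1/(4·9/35)=0.0278>−1
Confirm numerically:
  x=-3.655: |R|=0.78018 <1
  x=-3.155: |R|=0.40461 <1
  x=-2.120: |R|=0.03570 <1
  x=-1.783: |R|=0.03448 <1
  x=-4.460: |R|=1.65498 >1
  x=-4.204: |R|=1.34064 >1
  x=-4.084: |R|=1.20490 >1
Stable set (-3.8889, 0).

(-3.8889, 0).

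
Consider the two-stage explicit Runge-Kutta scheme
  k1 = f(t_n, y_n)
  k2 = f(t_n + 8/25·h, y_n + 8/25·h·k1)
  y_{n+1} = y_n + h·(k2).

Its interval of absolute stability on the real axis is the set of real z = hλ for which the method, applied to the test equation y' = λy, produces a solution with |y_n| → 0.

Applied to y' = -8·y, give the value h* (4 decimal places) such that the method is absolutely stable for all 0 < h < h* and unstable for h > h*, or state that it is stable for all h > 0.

Test eqn y'=λy, z=hλ:
  k1=λy_n ⇒ h·k1=z·y_n;  k2=λ(1+8/25z)y_n ⇒ h·k2=z(1+8/25z)y_n
  y_{n+1}/y_n = 1 + z(1+8/25z) = 1 + z + 8/25z²
  R(z) = 1 + z + 8/25z².

Need |R(x)|<1, x<0.
x=-0.86: |R|=0.3767
R=1: x+8/25x²=0 ⇒ x=−25/8=-3.1250; min R=1−1/(4·8/25)=0.2188>−1
Confirm numerically:
  x=-3.103: |R|=0.97815 <1
  x=-2.550: |R|=0.53080 <1
  x=-1.788: |R|=0.23502 <1
  x=-1.760: |R|=0.23123 <1
  x=-3.716: |R|=1.70277 >1
  x=-3.228: |R|=1.10639 >1
  x=-3.151: |R|=1.02622 >1
Interval (-3.1250, 0).

(-3.1250,0); λ=-8 ⇒ h* = (25/8)/8 = 0.3906.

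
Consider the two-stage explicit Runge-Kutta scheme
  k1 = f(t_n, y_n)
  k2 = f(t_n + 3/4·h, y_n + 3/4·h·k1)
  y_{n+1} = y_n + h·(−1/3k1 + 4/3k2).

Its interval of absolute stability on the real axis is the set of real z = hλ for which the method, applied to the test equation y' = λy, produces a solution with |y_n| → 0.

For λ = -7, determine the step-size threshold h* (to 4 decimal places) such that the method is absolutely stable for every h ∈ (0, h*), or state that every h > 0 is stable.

(-1.0000,0); λ=-7 ⇒ h* = (1)/7 = 0.1429.

Set f=λy, z=hλ:
  k1=λy_n ⇒ h·k1=z·y_n;  k2=λ(1+3/4z)y_n ⇒ h·k2=z(1+3/4z)y_n
  y_{n+1}/y_n = 1 − 1/3z + 4/3z(1+3/4z) = 1 + z + z²
  so R(z) = 1 + z + z².

Find x<0 with |R(x)|<1.
x=-0.42: |R|=0.7564
R=1: x+1x²=0 ⇒ x=−1=-1.0000; min R=1−1/(4·1)=0.7500>−1
Confirm numerically:
  x=-0.775: |R|=0.82563 <1
  x=-0.666: |R|=0.77756 <1
  x=-0.510: |R|=0.75010 <1
  x=-0.413: |R|=0.75757 <1
  x=-1.476: |R|=1.70258 >1
  x=-1.391: |R|=1.54388 >1
  x=-1.126: |R|=1.14188 >1
Stable set (-1.0000, 0).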